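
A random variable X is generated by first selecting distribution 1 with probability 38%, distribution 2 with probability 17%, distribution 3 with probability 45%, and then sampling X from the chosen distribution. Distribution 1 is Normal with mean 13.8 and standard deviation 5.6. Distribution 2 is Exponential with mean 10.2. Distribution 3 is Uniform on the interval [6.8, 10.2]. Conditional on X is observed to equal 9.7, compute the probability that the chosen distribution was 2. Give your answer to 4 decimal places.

Likelihoods f(9.7 | ·): 1: 0.0544909; 2: 0.0378786; 3: 0.294118.
Posterior ∝ prior × likelihood. Numerator for 2: 0.17·0.0378786 = 0.00643937.
Normalizing constant: 0.38·0.0544909 + 0.17·0.0378786 + 0.45·0.294118 = 0.159499.
P(2 | observation) = 0.00643937 / 0.159499 = 0.0403725.

0.0404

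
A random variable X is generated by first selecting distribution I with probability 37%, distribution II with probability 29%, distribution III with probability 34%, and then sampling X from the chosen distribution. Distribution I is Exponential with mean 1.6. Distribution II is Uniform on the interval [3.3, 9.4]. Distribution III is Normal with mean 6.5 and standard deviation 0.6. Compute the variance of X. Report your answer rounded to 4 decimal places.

7.4125

Per component, I: μ=1.6, E[X²]=5.12; II: μ=6.35, E[X²]=43.4233; III: μ=6.5, E[X²]=42.61.
E[X] = 0.37·1.6 + 0.29·6.35 + 0.34·6.5 = 4.6435.
E[X²] = 0.37·5.12 + 0.29·43.4233 + 0.34·42.61 = 28.9746.
Var(X) = E[X²] − (E[X])² = 28.9746 − 21.5621 = 7.41247.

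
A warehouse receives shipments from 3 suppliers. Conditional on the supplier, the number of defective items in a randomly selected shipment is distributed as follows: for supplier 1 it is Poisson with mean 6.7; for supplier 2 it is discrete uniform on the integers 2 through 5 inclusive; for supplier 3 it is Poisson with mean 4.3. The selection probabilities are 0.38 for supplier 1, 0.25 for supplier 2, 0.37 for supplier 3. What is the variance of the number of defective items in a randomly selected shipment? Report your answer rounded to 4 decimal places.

Per component, 1: μ=6.7, E[X²]=51.59; 2: μ=3.5, E[X²]=13.5; 3: μ=4.3, E[X²]=22.79.
E[X] = 0.38·6.7 + 0.25·3.5 + 0.37·4.3 = 5.012.
E[X²] = 0.38·51.59 + 0.25·13.5 + 0.37·22.79 = 31.4115.
Var(X) = E[X²] − (E[X])² = 31.4115 − 25.1201 = 6.29136.

6.2914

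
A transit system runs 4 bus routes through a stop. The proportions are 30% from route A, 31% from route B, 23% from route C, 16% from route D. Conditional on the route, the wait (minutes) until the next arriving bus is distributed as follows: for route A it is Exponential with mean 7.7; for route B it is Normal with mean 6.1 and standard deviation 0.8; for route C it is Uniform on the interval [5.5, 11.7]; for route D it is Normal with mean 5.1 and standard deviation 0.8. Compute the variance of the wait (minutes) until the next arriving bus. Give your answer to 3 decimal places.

Per component, A: μ=7.7, E[X²]=118.58; B: μ=6.1, E[X²]=37.85; C: μ=8.6, E[X²]=77.1633; D: μ=5.1, E[X²]=26.65.
E[X] = 0.3·7.7 + 0.31·6.1 + 0.23·8.6 + 0.16·5.1 = 6.995.
E[X²] = 0.3·118.58 + 0.31·37.85 + 0.23·77.1633 + 0.16·26.65 = 69.3191.
Var(X) = E[X²] − (E[X])² = 69.3191 − 48.93 = 20.389.

20.389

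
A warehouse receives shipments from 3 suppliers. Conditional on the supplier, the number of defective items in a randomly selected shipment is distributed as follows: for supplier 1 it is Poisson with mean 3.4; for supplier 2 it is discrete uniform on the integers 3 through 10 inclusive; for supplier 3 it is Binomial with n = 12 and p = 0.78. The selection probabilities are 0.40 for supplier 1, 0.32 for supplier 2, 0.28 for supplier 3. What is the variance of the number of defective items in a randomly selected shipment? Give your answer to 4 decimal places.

9.5580

Per component, 1: μ=3.4, E[X²]=14.96; 2: μ=6.5, E[X²]=47.5; 3: μ=9.36, E[X²]=89.6688.
E[X] = 0.4·3.4 + 0.32·6.5 + 0.28·9.36 = 6.0608.
E[X²] = 0.4·14.96 + 0.32·47.5 + 0.28·89.6688 = 46.2913.
Var(X) = E[X²] − (E[X])² = 46.2913 − 36.7333 = 9.55797.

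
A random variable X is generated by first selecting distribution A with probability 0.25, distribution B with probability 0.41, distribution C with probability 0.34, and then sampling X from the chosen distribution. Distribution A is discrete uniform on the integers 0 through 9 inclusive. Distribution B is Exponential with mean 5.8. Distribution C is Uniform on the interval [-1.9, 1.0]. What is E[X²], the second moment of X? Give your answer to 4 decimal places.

35.0169

For each component E[X²] = Var + (mean)², giving A: 28.5; B: 67.28; C: 0.903333.
Overall E[X²] = 0.25·28.5 + 0.41·67.28 + 0.34·0.903333 = 35.0169.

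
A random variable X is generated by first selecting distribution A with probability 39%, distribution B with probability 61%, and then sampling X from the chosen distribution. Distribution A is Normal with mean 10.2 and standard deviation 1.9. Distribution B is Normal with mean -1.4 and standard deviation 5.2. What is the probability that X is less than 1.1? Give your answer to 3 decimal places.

0.418

Conditional on each component, P(X < 1.1): A: 8.36097e-07; B: 0.68466.
By total probability, P(X < 1.1) = 0.39·8.36097e-07 + 0.61·0.68466 = 0.417643.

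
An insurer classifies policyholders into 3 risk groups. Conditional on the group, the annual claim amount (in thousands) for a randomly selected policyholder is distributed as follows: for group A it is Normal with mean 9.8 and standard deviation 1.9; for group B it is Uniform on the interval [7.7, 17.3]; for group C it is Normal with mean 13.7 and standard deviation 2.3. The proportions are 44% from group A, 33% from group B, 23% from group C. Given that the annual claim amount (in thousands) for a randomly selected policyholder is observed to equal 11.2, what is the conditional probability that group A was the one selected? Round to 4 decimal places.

0.5550

Likelihoods f(11.2 | ·): A: 0.160051; B: 0.104167; C: 0.096079.
Posterior ∝ prior × likelihood. Numerator for A: 0.44·0.160051 = 0.0704226.
Normalizing constant: 0.44·0.160051 + 0.33·0.104167 + 0.23·0.096079 = 0.126896.
P(A | observation) = 0.0704226 / 0.126896 = 0.554964.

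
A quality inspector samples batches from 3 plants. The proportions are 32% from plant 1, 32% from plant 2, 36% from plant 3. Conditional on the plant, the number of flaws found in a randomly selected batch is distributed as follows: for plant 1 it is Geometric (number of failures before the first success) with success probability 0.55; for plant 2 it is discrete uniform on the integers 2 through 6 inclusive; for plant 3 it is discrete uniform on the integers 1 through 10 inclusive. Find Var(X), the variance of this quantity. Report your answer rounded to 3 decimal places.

Per component, 1: μ=0.818182, E[X²]=2.15702; 2: μ=4, E[X²]=18; 3: μ=5.5, E[X²]=38.5.
E[X] = 0.32·0.818182 + 0.32·4 + 0.36·5.5 = 3.52182.
E[X²] = 0.32·2.15702 + 0.32·18 + 0.36·38.5 = 20.3102.
Var(X) = E[X²] − (E[X])² = 20.3102 − 12.4032 = 7.90704.

7.907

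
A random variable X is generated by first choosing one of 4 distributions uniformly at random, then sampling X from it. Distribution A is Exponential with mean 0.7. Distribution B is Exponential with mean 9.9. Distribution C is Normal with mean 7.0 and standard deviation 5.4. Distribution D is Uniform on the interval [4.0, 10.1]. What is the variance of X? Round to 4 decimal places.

44.0144

Per component, A: μ=0.7, E[X²]=0.98; B: μ=9.9, E[X²]=196.02; C: μ=7, E[X²]=78.16; D: μ=7.05, E[X²]=52.8033.
E[X] = 0.25·0.7 + 0.25·9.9 + 0.25·7 + 0.25·7.05 = 6.1625.
E[X²] = 0.25·0.98 + 0.25·196.02 + 0.25·78.16 + 0.25·52.8033 = 81.9908.
Var(X) = E[X²] − (E[X])² = 81.9908 − 37.9764 = 44.0144.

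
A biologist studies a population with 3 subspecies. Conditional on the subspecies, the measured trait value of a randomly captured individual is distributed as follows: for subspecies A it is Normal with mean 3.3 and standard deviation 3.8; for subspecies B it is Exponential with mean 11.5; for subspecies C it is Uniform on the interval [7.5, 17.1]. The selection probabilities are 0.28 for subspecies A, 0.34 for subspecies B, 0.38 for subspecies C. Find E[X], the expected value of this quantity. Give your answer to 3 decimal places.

Component means — A: 3.3; B: 11.5; C: 12.3.
E[X] = 0.28·3.3 + 0.34·11.5 + 0.38·12.3 = 9.508.

9.508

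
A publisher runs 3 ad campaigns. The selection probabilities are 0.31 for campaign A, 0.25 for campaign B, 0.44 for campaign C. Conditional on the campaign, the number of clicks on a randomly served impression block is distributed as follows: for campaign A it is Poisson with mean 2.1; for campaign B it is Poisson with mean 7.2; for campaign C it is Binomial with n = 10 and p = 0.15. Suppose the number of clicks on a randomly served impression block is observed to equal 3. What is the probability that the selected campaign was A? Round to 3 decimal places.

Likelihoods P(X=3 | ·): A: 0.189011; B: 0.0464436; C: 0.129834.
Posterior ∝ prior × likelihood. Numerator for A: 0.31·0.189011 = 0.0585936.
Normalizing constant: 0.31·0.189011 + 0.25·0.0464436 + 0.44·0.129834 = 0.127331.
P(A | observation) = 0.0585936 / 0.127331 = 0.460166.

0.460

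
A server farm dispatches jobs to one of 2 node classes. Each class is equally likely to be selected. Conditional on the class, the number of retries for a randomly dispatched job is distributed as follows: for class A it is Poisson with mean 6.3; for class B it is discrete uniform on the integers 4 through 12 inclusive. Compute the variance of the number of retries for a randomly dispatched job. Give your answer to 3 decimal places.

7.206

Per component, A: μ=6.3, E[X²]=45.99; B: μ=8, E[X²]=70.6667.
E[X] = 0.5·6.3 + 0.5·8 = 7.15.
E[X²] = 0.5·45.99 + 0.5·70.6667 = 58.3283.
Var(X) = E[X²] − (E[X])² = 58.3283 − 51.1225 = 7.20583.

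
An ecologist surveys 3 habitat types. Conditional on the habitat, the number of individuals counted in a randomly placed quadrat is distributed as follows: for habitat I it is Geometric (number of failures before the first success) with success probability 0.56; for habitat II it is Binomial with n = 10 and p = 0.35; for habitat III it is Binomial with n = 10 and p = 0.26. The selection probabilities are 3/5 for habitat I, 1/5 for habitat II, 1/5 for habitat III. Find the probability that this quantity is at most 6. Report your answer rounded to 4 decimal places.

0.9920

Conditional on each habitat, P(X ≤ 6): I: 0.996807; II: 0.973976; III: 0.995538.
By total probability, P(X ≤ 6) = 0.6·0.996807 + 0.2·0.973976 + 0.2·0.995538 = 0.991987.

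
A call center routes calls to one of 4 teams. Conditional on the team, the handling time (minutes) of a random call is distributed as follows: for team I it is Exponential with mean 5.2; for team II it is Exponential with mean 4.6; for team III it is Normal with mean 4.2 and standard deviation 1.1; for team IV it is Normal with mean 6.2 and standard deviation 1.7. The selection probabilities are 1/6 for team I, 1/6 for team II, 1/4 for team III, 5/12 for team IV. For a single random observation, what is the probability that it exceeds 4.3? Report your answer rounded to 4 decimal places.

0.6160

Conditional on each team, P(X > 4.3): I: 0.437393; II: 0.392671; III: 0.463782; IV: 0.868141.
By total probability, P(X > 4.3) = 0.166667·0.437393 + 0.166667·0.392671 + 0.25·0.463782 + 0.416667·0.868141 = 0.616015.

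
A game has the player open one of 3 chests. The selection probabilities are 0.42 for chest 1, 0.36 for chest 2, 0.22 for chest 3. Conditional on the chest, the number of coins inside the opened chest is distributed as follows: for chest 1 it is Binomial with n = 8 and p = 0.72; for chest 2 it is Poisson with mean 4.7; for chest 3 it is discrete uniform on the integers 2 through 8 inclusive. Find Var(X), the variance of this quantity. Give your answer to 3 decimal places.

Per component, 1: μ=5.76, E[X²]=34.7904; 2: μ=4.7, E[X²]=26.79; 3: μ=5, E[X²]=29.
E[X] = 0.42·5.76 + 0.36·4.7 + 0.22·5 = 5.2112.
E[X²] = 0.42·34.7904 + 0.36·26.79 + 0.22·29 = 30.6364.
Var(X) = E[X²] − (E[X])² = 30.6364 − 27.1566 = 3.47976.

3.480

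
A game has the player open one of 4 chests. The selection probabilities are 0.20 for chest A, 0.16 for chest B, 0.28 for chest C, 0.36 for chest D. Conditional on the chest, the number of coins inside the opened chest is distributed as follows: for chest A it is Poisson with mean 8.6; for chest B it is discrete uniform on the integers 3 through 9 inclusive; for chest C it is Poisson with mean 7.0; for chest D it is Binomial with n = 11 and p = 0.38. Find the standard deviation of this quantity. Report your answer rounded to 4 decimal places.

Per component, A: μ=8.6, E[X²]=82.56; B: μ=6, E[X²]=40; C: μ=7, E[X²]=56; D: μ=4.18, E[X²]=20.064.
E[X] = 0.2·8.6 + 0.16·6 + 0.28·7 + 0.36·4.18 = 6.1448.
E[X²] = 0.2·82.56 + 0.16·40 + 0.28·56 + 0.36·20.064 = 45.815.
Var(X) = E[X²] − (E[X])² = 45.815 − 37.7586 = 8.05647.
SD(X) = √8.05647 = 2.83839.

2.8384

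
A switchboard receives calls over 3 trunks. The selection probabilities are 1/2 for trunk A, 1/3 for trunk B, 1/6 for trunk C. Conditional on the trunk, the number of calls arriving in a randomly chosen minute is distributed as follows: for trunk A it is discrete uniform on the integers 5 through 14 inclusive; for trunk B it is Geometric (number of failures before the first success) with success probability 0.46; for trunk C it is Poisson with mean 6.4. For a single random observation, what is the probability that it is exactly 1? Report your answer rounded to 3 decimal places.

Conditional on each trunk, P(X = 1): A: 0; B: 0.2484; C: 0.010634.
By total probability, P(X = 1) = 0.5·0 + 0.333333·0.2484 + 0.166667·0.010634 = 0.0845723.

0.085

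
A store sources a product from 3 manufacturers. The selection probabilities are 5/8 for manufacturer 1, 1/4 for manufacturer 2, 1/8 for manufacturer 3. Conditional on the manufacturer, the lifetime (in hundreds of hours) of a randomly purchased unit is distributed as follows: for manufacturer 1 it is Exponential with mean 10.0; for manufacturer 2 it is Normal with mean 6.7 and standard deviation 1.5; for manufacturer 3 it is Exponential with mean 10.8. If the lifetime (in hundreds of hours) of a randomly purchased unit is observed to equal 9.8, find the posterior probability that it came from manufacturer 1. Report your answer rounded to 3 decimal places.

Likelihoods f(9.8 | ·): 1: 0.0375311; 2: 0.031431; 3: 0.0373675.
Posterior ∝ prior × likelihood. Numerator for 1: 0.625·0.0375311 = 0.0234569.
Normalizing constant: 0.625·0.0375311 + 0.25·0.031431 + 0.125·0.0373675 = 0.0359856.
P(1 | observation) = 0.0234569 / 0.0359856 = 0.651842.

0.652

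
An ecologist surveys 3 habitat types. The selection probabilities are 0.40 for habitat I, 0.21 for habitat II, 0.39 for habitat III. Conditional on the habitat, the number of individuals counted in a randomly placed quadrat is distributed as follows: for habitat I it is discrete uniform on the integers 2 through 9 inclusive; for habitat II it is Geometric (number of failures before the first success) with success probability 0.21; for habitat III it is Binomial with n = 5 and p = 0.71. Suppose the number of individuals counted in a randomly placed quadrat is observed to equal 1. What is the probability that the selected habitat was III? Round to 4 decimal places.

Likelihoods P(X=1 | ·): I: 0; II: 0.1659; III: 0.0251085.
Posterior ∝ prior × likelihood. Numerator for III: 0.39·0.0251085 = 0.00979231.
Normalizing constant: 0.4·0 + 0.21·0.1659 + 0.39·0.0251085 = 0.0446313.
P(III | observation) = 0.00979231 / 0.0446313 = 0.219404.

0.2194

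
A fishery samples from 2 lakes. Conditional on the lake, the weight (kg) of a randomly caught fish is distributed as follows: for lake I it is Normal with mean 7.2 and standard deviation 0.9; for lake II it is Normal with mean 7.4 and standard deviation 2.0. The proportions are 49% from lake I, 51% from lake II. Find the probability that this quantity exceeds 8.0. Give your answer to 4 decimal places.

0.2865

Conditional on each lake, P(X > 8.0): I: 0.187031; II: 0.382089.
By total probability, P(X > 8.0) = 0.49·0.187031 + 0.51·0.382089 = 0.286511.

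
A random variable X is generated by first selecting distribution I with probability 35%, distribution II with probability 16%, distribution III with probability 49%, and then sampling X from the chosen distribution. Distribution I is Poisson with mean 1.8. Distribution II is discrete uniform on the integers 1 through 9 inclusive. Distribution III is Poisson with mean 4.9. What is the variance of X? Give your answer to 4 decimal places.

6.3200

Per component, I: μ=1.8, E[X²]=5.04; II: μ=5, E[X²]=31.6667; III: μ=4.9, E[X²]=28.91.
E[X] = 0.35·1.8 + 0.16·5 + 0.49·4.9 = 3.831.
E[X²] = 0.35·5.04 + 0.16·31.6667 + 0.49·28.91 = 20.9966.
Var(X) = E[X²] − (E[X])² = 20.9966 − 14.6766 = 6.32001.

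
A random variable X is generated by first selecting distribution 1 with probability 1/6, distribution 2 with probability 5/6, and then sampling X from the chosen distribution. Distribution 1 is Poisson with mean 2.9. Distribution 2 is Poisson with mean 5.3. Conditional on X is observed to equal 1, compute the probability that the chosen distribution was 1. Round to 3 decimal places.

Likelihoods P(X=1 | ·): 1: 0.159567; 2: 0.0264554.
Posterior ∝ prior × likelihood. Numerator for 1: 0.166667·0.159567 = 0.0265946.
Normalizing constant: 0.166667·0.159567 + 0.833333·0.0264554 = 0.0486408.
P(1 | observation) = 0.0265946 / 0.0486408 = 0.546755.

0.547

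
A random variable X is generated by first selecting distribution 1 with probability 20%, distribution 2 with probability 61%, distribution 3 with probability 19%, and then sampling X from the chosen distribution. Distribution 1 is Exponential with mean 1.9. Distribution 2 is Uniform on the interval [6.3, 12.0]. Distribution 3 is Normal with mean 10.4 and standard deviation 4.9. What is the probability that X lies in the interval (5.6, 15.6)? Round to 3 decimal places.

0.752

Conditional on each component, P(5.6 < X < 15.6): 1: 0.0522058; 2: 1; 3: 0.692062.
By total probability, P(5.6 < X < 15.6) = 0.2·0.0522058 + 0.61·1 + 0.19·0.692062 = 0.751933.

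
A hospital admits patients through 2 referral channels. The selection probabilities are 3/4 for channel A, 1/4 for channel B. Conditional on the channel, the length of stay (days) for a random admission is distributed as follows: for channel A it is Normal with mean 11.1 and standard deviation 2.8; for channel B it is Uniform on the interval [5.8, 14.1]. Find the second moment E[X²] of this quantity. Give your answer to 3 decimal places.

124.473

For each component E[X²] = Var + (mean)², giving A: 131.05; B: 104.743.
Overall E[X²] = 0.75·131.05 + 0.25·104.743 = 124.473.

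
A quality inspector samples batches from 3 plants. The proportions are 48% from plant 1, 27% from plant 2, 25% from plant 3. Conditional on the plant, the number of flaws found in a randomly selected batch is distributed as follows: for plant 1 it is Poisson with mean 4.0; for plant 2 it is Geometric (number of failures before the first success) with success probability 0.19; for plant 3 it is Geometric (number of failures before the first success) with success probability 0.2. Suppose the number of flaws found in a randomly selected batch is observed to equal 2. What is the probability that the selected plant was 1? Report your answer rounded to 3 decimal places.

Likelihoods P(X=2 | ·): 1: 0.146525; 2: 0.124659; 3: 0.128.
Posterior ∝ prior × likelihood. Numerator for 1: 0.48·0.146525 = 0.0703321.
Normalizing constant: 0.48·0.146525 + 0.27·0.124659 + 0.25·0.128 = 0.13599.
P(1 | observation) = 0.0703321 / 0.13599 = 0.517186.

0.517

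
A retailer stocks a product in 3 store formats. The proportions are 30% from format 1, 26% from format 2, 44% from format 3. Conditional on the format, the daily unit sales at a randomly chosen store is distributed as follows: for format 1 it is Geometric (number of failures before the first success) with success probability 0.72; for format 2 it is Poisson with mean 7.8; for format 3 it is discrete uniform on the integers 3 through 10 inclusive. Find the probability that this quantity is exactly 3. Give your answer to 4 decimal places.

0.0682

Conditional on each format, P(X = 3): 1: 0.0158054; 2: 0.0324068; 3: 0.125.
By total probability, P(X = 3) = 0.3·0.0158054 + 0.26·0.0324068 + 0.44·0.125 = 0.0681674.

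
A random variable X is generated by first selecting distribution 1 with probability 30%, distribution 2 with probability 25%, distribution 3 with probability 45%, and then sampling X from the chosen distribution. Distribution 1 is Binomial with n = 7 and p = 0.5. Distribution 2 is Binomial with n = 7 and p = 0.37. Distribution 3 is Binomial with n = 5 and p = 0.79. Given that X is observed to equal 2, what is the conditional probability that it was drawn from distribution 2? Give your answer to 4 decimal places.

0.4867

Likelihoods P(X=2 | ·): 1: 0.164062; 2: 0.285316; 3: 0.0577979.
Posterior ∝ prior × likelihood. Numerator for 2: 0.25·0.285316 = 0.0713289.
Normalizing constant: 0.3·0.164062 + 0.25·0.285316 + 0.45·0.0577979 = 0.146557.
P(2 | observation) = 0.0713289 / 0.146557 = 0.486698.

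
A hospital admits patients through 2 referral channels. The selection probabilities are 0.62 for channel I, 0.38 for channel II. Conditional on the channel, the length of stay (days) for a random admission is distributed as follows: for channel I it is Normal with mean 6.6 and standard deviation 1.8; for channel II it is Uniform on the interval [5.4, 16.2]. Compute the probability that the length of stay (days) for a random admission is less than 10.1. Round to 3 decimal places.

Conditional on each channel, P(X < 10.1): I: 0.974079; II: 0.435185.
By total probability, P(X < 10.1) = 0.62·0.974079 + 0.38·0.435185 = 0.769299.

0.769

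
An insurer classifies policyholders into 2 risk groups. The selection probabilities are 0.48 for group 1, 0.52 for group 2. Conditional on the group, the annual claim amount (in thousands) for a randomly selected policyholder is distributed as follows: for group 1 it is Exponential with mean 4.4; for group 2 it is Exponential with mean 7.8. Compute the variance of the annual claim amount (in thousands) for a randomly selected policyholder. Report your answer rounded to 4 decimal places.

Per component, 1: μ=4.4, E[X²]=38.72; 2: μ=7.8, E[X²]=121.68.
E[X] = 0.48·4.4 + 0.52·7.8 = 6.168.
E[X²] = 0.48·38.72 + 0.52·121.68 = 81.8592.
Var(X) = E[X²] − (E[X])² = 81.8592 − 38.0442 = 43.815.

43.8150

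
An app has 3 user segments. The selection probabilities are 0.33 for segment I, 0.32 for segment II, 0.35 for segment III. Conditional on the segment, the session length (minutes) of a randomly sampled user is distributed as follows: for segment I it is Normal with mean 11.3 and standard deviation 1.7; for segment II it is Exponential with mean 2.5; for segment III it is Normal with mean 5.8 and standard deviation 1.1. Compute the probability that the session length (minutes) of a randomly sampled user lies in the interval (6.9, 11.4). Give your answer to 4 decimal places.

0.2436

Conditional on each segment, P(6.9 < X < 11.4): I: 0.51863; II: 0.0528297; III: 0.158655.
By total probability, P(6.9 < X < 11.4) = 0.33·0.51863 + 0.32·0.0528297 + 0.35·0.158655 = 0.243583.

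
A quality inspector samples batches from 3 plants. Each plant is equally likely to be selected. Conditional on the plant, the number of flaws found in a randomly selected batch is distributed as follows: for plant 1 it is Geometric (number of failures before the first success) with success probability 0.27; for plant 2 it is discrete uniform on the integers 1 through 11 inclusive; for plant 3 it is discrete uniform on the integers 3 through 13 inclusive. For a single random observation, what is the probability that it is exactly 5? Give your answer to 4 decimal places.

Conditional on each plant, P(X = 5): 1: 0.0559729; 2: 0.0909091; 3: 0.0909091.
By total probability, P(X = 5) = 0.333333·0.0559729 + 0.333333·0.0909091 + 0.333333·0.0909091 = 0.0792637.

0.0793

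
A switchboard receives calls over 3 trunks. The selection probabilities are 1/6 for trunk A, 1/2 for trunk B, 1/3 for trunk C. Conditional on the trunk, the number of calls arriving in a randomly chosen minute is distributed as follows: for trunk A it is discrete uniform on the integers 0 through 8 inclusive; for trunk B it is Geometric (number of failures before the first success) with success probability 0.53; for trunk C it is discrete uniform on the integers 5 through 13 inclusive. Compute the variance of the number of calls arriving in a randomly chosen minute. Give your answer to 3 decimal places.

Per component, A: μ=4, E[X²]=22.6667; B: μ=0.886792, E[X²]=2.45959; C: μ=9, E[X²]=87.6667.
E[X] = 0.166667·4 + 0.5·0.886792 + 0.333333·9 = 4.11006.
E[X²] = 0.166667·22.6667 + 0.5·2.45959 + 0.333333·87.6667 = 34.2298.
Var(X) = E[X²] − (E[X])² = 34.2298 − 16.8926 = 17.3372.

17.337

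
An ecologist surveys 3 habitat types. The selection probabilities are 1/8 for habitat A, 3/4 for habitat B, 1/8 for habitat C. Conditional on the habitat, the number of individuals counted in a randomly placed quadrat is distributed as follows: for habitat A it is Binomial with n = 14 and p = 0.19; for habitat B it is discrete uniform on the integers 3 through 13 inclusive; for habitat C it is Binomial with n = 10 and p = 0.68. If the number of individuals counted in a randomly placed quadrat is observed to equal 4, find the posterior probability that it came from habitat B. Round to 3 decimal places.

Likelihoods P(X=4 | ·): A: 0.158598; B: 0.0909091; C: 0.048212.
Posterior ∝ prior × likelihood. Numerator for B: 0.75·0.0909091 = 0.0681818.
Normalizing constant: 0.125·0.158598 + 0.75·0.0909091 + 0.125·0.048212 = 0.0940331.
P(B | observation) = 0.0681818 / 0.0940331 = 0.725083.

0.725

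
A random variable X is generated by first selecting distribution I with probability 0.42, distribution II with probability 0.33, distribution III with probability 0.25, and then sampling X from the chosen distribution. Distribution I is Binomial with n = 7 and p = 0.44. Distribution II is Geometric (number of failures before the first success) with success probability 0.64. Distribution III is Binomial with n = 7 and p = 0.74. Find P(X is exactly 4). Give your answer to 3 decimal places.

Conditional on each component, P(X = 4): I: 0.230379; II: 0.0107495; III: 0.184465.
By total probability, P(X = 4) = 0.42·0.230379 + 0.33·0.0107495 + 0.25·0.184465 = 0.146423.

0.146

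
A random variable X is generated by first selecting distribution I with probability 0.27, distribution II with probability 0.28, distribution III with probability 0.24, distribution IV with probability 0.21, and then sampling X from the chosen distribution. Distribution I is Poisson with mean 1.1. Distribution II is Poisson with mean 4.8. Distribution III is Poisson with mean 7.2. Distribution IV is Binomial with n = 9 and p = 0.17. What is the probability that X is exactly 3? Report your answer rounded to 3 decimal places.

Conditional on each component, P(X = 3): I: 0.0738419; II: 0.151691; III: 0.0464436; IV: 0.134926.
By total probability, P(X = 3) = 0.27·0.0738419 + 0.28·0.151691 + 0.24·0.0464436 + 0.21·0.134926 = 0.101892.

0.102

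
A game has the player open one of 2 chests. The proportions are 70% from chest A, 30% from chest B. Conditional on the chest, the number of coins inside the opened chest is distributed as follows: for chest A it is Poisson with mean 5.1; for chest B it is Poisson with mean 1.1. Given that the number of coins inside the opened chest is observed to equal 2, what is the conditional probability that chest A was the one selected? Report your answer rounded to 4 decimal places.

0.4788

Likelihoods P(X=2 | ·): A: 0.0792882; B: 0.201387.
Posterior ∝ prior × likelihood. Numerator for A: 0.7·0.0792882 = 0.0555017.
Normalizing constant: 0.7·0.0792882 + 0.3·0.201387 = 0.115918.
P(A | observation) = 0.0555017 / 0.115918 = 0.478802.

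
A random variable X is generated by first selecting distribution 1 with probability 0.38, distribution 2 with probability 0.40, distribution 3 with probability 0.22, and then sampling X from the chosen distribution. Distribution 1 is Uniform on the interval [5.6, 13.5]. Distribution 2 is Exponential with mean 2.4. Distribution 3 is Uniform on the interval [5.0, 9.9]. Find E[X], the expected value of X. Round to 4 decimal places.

Component means — 1: 9.55; 2: 2.4; 3: 7.45.
E[X] = 0.38·9.55 + 0.4·2.4 + 0.22·7.45 = 6.228.

6.2280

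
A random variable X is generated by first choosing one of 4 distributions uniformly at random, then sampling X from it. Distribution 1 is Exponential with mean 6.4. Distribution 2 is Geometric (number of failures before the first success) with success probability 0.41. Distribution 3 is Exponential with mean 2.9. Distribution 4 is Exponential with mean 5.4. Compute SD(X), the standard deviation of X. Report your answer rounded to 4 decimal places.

Per component, 1: μ=6.4, E[X²]=81.92; 2: μ=1.43902, E[X²]=5.58061; 3: μ=2.9, E[X²]=16.82; 4: μ=5.4, E[X²]=58.32.
E[X] = 0.25·6.4 + 0.25·1.43902 + 0.25·2.9 + 0.25·5.4 = 4.03476.
E[X²] = 0.25·81.92 + 0.25·5.58061 + 0.25·16.82 + 0.25·58.32 = 40.6602.
Var(X) = E[X²] − (E[X])² = 40.6602 − 16.2793 = 24.3809.
SD(X) = √24.3809 = 4.9377.

4.9377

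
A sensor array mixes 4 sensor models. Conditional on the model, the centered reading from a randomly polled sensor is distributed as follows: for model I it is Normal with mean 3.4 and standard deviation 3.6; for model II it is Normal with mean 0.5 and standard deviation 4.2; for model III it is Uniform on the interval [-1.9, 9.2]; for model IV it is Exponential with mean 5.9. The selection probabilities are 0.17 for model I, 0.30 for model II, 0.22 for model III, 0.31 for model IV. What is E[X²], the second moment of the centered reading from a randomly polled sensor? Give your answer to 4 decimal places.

For each component E[X²] = Var + (mean)², giving I: 24.52; II: 17.89; III: 23.59; IV: 69.62.
Overall E[X²] = 0.17·24.52 + 0.3·17.89 + 0.22·23.59 + 0.31·69.62 = 36.3074.

36.3074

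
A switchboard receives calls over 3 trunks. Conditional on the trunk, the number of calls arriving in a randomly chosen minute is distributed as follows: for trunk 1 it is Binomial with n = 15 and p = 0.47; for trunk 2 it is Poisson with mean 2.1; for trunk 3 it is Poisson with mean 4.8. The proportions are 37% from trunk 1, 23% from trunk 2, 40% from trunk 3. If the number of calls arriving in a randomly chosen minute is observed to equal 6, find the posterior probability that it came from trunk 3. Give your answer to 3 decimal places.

0.447

Likelihoods P(X=6 | ·): 1: 0.178022; 2: 0.014587; 3: 0.139798.
Posterior ∝ prior × likelihood. Numerator for 3: 0.4·0.139798 = 0.0559193.
Normalizing constant: 0.37·0.178022 + 0.23·0.014587 + 0.4·0.139798 = 0.125142.
P(3 | observation) = 0.0559193 / 0.125142 = 0.446845.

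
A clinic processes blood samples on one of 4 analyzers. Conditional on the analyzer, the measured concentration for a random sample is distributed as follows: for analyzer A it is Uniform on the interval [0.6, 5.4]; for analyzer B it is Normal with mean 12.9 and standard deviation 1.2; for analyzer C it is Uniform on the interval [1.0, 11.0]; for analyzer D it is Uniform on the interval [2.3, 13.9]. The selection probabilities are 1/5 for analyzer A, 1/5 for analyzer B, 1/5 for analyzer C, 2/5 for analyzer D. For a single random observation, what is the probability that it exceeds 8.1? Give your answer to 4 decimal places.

0.4580

Conditional on each analyzer, P(X > 8.1): A: 0; B: 0.999968; C: 0.29; D: 0.5.
By total probability, P(X > 8.1) = 0.2·0 + 0.2·0.999968 + 0.2·0.29 + 0.4·0.5 = 0.457994.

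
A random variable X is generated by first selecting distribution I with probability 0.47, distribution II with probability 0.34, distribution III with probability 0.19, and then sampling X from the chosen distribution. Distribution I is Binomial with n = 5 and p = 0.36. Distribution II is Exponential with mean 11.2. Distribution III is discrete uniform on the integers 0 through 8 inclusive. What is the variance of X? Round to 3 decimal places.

Per component, I: μ=1.8, E[X²]=4.392; II: μ=11.2, E[X²]=250.88; III: μ=4, E[X²]=22.6667.
E[X] = 0.47·1.8 + 0.34·11.2 + 0.19·4 = 5.414.
E[X²] = 0.47·4.392 + 0.34·250.88 + 0.19·22.6667 = 91.6701.
Var(X) = E[X²] − (E[X])² = 91.6701 − 29.3114 = 62.3587.

62.359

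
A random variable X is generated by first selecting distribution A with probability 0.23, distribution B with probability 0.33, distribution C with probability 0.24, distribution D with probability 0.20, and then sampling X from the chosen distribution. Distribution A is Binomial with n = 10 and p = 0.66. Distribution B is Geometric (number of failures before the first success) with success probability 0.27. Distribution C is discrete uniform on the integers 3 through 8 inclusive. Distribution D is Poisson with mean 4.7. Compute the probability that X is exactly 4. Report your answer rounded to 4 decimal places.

0.1164

Conditional on each component, P(X = 4): A: 0.0615557; B: 0.0766753; C: 0.166667; D: 0.184925.
By total probability, P(X = 4) = 0.23·0.0615557 + 0.33·0.0766753 + 0.24·0.166667 + 0.2·0.184925 = 0.116446.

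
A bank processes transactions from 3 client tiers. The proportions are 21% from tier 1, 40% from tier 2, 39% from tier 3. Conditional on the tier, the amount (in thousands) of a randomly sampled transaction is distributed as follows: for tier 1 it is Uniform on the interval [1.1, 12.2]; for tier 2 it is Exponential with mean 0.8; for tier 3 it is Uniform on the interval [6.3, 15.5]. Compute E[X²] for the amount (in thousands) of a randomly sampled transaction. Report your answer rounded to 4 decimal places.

For each component E[X²] = Var + (mean)², giving 1: 54.49; 2: 1.28; 3: 125.863.
Overall E[X²] = 0.21·54.49 + 0.4·1.28 + 0.39·125.863 = 61.0416.

61.0416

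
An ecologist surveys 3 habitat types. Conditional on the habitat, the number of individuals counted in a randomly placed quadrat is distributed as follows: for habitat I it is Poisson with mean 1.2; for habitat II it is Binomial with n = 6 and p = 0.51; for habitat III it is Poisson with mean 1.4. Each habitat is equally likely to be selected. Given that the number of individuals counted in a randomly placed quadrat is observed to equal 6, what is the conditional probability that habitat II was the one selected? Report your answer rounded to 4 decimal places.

Likelihoods P(X=6 | ·): I: 0.00124911; II: 0.0175963; III: 0.00257883.
Posterior ∝ prior × likelihood. Numerator for II: 0.333333·0.0175963 = 0.00586543.
Normalizing constant: 0.333333·0.00124911 + 0.333333·0.0175963 + 0.333333·0.00257883 = 0.00714141.
P(II | observation) = 0.00586543 / 0.00714141 = 0.821326.

0.8213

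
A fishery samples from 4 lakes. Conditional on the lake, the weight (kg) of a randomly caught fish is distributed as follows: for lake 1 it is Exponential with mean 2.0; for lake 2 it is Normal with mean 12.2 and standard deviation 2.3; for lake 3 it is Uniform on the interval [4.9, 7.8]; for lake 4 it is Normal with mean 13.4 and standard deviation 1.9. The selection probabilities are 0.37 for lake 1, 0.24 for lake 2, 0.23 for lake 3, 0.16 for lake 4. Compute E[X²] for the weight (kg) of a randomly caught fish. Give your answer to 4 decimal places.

For each component E[X²] = Var + (mean)², giving 1: 8; 2: 154.13; 3: 41.0233; 4: 183.17.
Overall E[X²] = 0.37·8 + 0.24·154.13 + 0.23·41.0233 + 0.16·183.17 = 78.6938.

78.6938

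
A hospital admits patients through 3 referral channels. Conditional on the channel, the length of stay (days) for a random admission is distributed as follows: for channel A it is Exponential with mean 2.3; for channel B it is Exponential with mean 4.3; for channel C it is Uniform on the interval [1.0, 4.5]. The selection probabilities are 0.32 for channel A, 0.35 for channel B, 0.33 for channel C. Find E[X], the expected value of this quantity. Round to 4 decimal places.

Component means — A: 2.3; B: 4.3; C: 2.75.
E[X] = 0.32·2.3 + 0.35·4.3 + 0.33·2.75 = 3.1485.

3.1485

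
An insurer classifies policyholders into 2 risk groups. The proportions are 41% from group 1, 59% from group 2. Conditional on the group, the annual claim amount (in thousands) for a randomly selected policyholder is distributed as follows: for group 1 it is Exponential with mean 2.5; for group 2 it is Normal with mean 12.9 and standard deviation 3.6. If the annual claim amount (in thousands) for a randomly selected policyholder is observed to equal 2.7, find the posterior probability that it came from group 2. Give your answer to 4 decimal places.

0.0208

Likelihoods f(2.7 | ·): 1: 0.135838; 2: 0.00200169.
Posterior ∝ prior × likelihood. Numerator for 2: 0.59·0.00200169 = 0.001181.
Normalizing constant: 0.41·0.135838 + 0.59·0.00200169 = 0.0568747.
P(2 | observation) = 0.001181 / 0.0568747 = 0.020765.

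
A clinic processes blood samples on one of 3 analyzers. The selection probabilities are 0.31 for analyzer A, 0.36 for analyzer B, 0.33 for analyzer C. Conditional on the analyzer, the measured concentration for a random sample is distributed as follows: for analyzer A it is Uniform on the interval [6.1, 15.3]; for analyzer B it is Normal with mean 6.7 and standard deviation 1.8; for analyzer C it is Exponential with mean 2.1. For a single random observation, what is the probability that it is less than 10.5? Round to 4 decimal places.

0.8298

Conditional on each analyzer, P(X < 10.5): A: 0.478261; B: 0.982619; C: 0.993262.
By total probability, P(X < 10.5) = 0.31·0.478261 + 0.36·0.982619 + 0.33·0.993262 = 0.82978.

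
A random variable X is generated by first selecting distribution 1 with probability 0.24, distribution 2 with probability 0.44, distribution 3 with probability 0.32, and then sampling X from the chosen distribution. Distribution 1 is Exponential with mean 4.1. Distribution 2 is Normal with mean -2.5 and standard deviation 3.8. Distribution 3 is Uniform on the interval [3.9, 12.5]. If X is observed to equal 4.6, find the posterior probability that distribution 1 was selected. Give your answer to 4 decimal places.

0.2963

Likelihoods f(4.6 | ·): 1: 0.0794253; 2: 0.0183259; 3: 0.116279.
Posterior ∝ prior × likelihood. Numerator for 1: 0.24·0.0794253 = 0.0190621.
Normalizing constant: 0.24·0.0794253 + 0.44·0.0183259 + 0.32·0.116279 = 0.0643348.
P(1 | observation) = 0.0190621 / 0.0643348 = 0.296295.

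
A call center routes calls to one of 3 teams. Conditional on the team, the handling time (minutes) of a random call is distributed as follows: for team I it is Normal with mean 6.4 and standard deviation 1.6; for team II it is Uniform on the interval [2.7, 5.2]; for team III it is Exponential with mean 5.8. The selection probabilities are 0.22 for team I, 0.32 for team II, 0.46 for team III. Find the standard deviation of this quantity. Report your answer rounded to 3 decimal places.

Per component, I: μ=6.4, E[X²]=43.52; II: μ=3.95, E[X²]=16.1233; III: μ=5.8, E[X²]=67.28.
E[X] = 0.22·6.4 + 0.32·3.95 + 0.46·5.8 = 5.34.
E[X²] = 0.22·43.52 + 0.32·16.1233 + 0.46·67.28 = 45.6827.
Var(X) = E[X²] − (E[X])² = 45.6827 − 28.5156 = 17.1671.
SD(X) = √17.1671 = 4.14332.

4.143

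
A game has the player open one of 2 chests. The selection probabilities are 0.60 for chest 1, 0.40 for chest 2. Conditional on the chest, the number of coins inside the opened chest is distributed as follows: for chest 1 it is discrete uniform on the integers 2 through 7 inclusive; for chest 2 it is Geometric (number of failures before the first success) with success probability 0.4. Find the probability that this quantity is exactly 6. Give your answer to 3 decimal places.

Conditional on each chest, P(X = 6): 1: 0.166667; 2: 0.0186624.
By total probability, P(X = 6) = 0.6·0.166667 + 0.4·0.0186624 = 0.107465.

0.107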